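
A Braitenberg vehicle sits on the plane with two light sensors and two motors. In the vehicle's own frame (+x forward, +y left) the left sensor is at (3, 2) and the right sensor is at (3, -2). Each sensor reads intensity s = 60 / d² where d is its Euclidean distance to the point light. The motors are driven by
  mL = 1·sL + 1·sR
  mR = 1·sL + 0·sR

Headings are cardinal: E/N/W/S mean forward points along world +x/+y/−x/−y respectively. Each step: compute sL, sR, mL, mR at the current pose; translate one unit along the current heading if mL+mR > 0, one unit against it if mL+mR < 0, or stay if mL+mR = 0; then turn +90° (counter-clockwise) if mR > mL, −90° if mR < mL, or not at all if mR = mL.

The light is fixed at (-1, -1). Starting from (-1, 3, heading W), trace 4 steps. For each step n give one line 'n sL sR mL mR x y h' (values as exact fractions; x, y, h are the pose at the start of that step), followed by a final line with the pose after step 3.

n=0: pose=(-1,3,W); sL=60/13, sR=4/3; mL=232/39, mR=60/13; mL+mR=412/39 → advance +1; mR−mL=-4/3 → turn -1·90°
n=1: pose=(-2,3,N); sL=30/29, sR=6/5; mL=324/145, mR=30/29; mL+mR=474/145 → advance +1; mR−mL=-6/5 → turn -1·90°
n=2: pose=(-2,4,E); sL=60/53, sR=60/13; mL=3960/689, mR=60/53; mL+mR=4740/689 → advance +1; mR−mL=-60/13 → turn -1·90°
n=3: pose=(-1,4,S); sL=15/2, sR=15/2; mL=15, mR=15/2; mL+mR=45/2 → advance +1; mR−mL=-15/2 → turn -1·90°

0 60/13 4/3 232/39 60/13 -1 3 W
1 30/29 6/5 324/145 30/29 -2 3 N
2 60/53 60/13 3960/689 60/53 -2 4 E
3 15/2 15/2 15 15/2 -1 4 S
final -1 3 W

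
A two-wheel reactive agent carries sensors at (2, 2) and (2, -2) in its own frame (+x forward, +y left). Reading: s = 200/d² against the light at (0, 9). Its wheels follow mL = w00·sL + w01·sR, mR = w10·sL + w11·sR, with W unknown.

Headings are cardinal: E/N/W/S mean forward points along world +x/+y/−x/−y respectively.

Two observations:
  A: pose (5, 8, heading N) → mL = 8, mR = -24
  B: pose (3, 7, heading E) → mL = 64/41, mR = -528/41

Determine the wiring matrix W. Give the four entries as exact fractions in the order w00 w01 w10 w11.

1/2 -1/2 -1 -1

obs A: pose=(5,8,N) → sL=20, sR=4, mL=8, mR=-24
obs B: pose=(3,7,E) → sL=8, sR=200/41, mL=64/41, mR=-528/41
sensor matrix S = [[20, 4], [8, 200/41]]; det S = 2688/41
solve [mL_A; mL_B] = S·[w00; w01] and [mR_A; mR_B] = S·[w10; w11]:
  w00 = 1/2, w01 = -1/2, w10 = -1, w11 = -1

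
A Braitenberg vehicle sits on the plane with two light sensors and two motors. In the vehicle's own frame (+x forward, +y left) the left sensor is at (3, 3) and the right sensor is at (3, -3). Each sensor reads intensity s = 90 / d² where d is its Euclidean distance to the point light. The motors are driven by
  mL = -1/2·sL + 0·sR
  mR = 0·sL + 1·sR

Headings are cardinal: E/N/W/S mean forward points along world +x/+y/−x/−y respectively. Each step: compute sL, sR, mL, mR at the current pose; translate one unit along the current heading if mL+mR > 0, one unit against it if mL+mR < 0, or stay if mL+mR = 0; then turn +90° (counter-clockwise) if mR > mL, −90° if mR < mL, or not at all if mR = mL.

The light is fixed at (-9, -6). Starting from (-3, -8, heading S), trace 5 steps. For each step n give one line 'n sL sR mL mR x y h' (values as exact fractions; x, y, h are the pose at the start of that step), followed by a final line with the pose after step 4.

0 45/53 45/17 -45/106 45/17 -3 -8 S
1 10/9 10/13 -5/9 10/13 -3 -9 E
2 45/8 9/10 -45/16 9/10 -2 -9 N
3 18/13 90/17 -9/13 90/17 -2 -10 W
4 9/13 45/29 -9/26 45/29 -3 -10 S
final -3 -11 E

n=0: pose=(-3,-8,S); sL=45/53, sR=45/17; mL=-45/106, mR=45/17; mL+mR=4005/1802 → advance +1; mR−mL=5535/1802 → turn +1·90°
n=1: pose=(-3,-9,E); sL=10/9, sR=10/13; mL=-5/9, mR=10/13; mL+mR=25/117 → advance +1; mR−mL=155/117 → turn +1·90°
n=2: pose=(-2,-9,N); sL=45/8, sR=9/10; mL=-45/16, mR=9/10; mL+mR=-153/80 → advance -1; mR−mL=297/80 → turn +1·90°
n=3: pose=(-2,-10,W); sL=18/13, sR=90/17; mL=-9/13, mR=90/17; mL+mR=1017/221 → advance +1; mR−mL=1323/221 → turn +1·90°
n=4: pose=(-3,-10,S); sL=9/13, sR=45/29; mL=-9/26, mR=45/29; mL+mR=909/754 → advance +1; mR−mL=1431/754 → turn +1·90°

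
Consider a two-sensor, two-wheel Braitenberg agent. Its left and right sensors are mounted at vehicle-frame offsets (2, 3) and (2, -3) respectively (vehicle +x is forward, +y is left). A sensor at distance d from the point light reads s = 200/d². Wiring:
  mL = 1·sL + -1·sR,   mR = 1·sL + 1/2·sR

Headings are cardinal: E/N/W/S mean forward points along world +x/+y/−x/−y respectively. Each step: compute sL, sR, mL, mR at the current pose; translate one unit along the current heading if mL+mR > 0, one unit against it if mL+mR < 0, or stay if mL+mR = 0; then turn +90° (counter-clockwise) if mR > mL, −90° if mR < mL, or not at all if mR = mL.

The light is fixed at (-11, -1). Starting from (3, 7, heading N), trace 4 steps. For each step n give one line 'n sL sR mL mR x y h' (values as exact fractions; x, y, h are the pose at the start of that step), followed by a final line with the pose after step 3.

n=0: pose=(3,7,N); sL=200/221, sR=200/389; mL=33600/85969, mR=99900/85969; mL+mR=133500/85969 → advance +1; mR−mL=300/389 → turn +1·90°
n=1: pose=(3,8,W); sL=10/9, sR=25/36; mL=5/12, mR=35/24; mL+mR=15/8 → advance +1; mR−mL=25/24 → turn +1·90°
n=2: pose=(2,8,S); sL=40/61, sR=200/149; mL=-6240/9089, mR=12060/9089; mL+mR=5820/9089 → advance +1; mR−mL=300/149 → turn +1·90°
n=3: pose=(2,7,E); sL=100/173, sR=4/5; mL=-192/865, mR=846/865; mL+mR=654/865 → advance +1; mR−mL=6/5 → turn +1·90°

0 200/221 200/389 33600/85969 99900/85969 3 7 N
1 10/9 25/36 5/12 35/24 3 8 W
2 40/61 200/149 -6240/9089 12060/9089 2 8 S
3 100/173 4/5 -192/865 846/865 2 7 E
final 3 7 N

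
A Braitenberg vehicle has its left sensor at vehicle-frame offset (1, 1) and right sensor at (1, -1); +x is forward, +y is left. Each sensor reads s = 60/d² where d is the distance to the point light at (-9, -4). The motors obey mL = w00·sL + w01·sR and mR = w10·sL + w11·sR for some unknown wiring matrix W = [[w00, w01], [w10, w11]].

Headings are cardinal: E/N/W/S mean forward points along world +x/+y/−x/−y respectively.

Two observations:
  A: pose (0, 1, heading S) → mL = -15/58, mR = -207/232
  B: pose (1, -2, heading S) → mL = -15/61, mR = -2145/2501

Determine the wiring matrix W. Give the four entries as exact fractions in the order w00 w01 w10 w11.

obs A: pose=(0,1,S) → sL=15/29, sR=3/4, mL=-15/58, mR=-207/232
obs B: pose=(1,-2,S) → sL=30/61, sR=30/41, mL=-15/61, mR=-2145/2501
sensor matrix S = [[15/29, 3/4], [30/61, 30/41]]; det S = 1395/145058
solve [mL_A; mL_B] = S·[w00; w01] and [mR_A; mR_B] = S·[w10; w11]:
  w00 = -1/2, w01 = 0, w10 = -1, w11 = -1/2

-1/2 0 -1 -1/2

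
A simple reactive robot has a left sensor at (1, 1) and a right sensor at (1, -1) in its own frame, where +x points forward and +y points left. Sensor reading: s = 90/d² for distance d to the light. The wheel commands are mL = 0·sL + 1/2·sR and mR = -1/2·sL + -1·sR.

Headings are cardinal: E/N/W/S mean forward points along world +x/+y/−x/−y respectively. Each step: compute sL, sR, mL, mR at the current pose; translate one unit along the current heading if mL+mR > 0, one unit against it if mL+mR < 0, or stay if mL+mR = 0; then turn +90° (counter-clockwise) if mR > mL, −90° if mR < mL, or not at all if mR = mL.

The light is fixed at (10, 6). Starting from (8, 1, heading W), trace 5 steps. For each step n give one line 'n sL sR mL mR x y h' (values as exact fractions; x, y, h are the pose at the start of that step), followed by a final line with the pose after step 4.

n=0: pose=(8,1,W); sL=2, sR=18/5; mL=9/5, mR=-23/5; mL+mR=-14/5 → advance -1; mR−mL=-32/5 → turn -1·90°
n=1: pose=(9,1,N); sL=9/2, sR=45/8; mL=45/16, mR=-63/8; mL+mR=-81/16 → advance -1; mR−mL=-171/16 → turn -1·90°
n=2: pose=(9,0,E); sL=18/5, sR=90/49; mL=45/49, mR=-891/245; mL+mR=-666/245 → advance -1; mR−mL=-1116/245 → turn -1·90°
n=3: pose=(8,0,S); sL=9/5, sR=45/29; mL=45/58, mR=-711/290; mL+mR=-243/145 → advance -1; mR−mL=-468/145 → turn -1·90°
n=4: pose=(8,1,W); sL=2, sR=18/5; mL=9/5, mR=-23/5; mL+mR=-14/5 → advance -1; mR−mL=-32/5 → turn -1·90°

0 2 18/5 9/5 -23/5 8 1 W
1 9/2 45/8 45/16 -63/8 9 1 N
2 18/5 90/49 45/49 -891/245 9 0 E
3 9/5 45/29 45/58 -711/290 8 0 S
4 2 18/5 9/5 -23/5 8 1 W
final 9 1 N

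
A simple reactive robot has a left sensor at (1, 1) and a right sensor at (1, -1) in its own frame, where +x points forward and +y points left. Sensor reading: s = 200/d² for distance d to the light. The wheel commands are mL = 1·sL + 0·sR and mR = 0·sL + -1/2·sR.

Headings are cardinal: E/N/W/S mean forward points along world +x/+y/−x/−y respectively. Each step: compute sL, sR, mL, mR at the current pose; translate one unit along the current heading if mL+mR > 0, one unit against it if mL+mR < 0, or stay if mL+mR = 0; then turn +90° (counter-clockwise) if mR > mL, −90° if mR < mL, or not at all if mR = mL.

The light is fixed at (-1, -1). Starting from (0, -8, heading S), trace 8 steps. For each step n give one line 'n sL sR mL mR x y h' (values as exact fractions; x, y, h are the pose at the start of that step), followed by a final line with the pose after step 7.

0 50/17 25/8 50/17 -25/16 0 -8 S
1 200/81 200/49 200/81 -100/49 0 -9 W
2 4 4 4 -2 -1 -9 N
3 200/37 40/13 200/37 -20/13 -1 -8 E
4 50/17 25/8 50/17 -25/16 0 -8 S
5 200/81 200/49 200/81 -100/49 0 -9 W
6 4 4 4 -2 -1 -9 N
7 200/37 40/13 200/37 -20/13 -1 -8 E
final 0 -8 S

n=0: pose=(0,-8,S); sL=50/17, sR=25/8; mL=50/17, mR=-25/16; mL+mR=375/272 → advance +1; mR−mL=-1225/272 → turn -1·90°
n=1: pose=(0,-9,W); sL=200/81, sR=200/49; mL=200/81, mR=-100/49; mL+mR=1700/3969 → advance +1; mR−mL=-17900/3969 → turn -1·90°
n=2: pose=(-1,-9,N); sL=4, sR=4; mL=4, mR=-2; mL+mR=2 → advance +1; mR−mL=-6 → turn -1·90°
n=3: pose=(-1,-8,E); sL=200/37, sR=40/13; mL=200/37, mR=-20/13; mL+mR=1860/481 → advance +1; mR−mL=-3340/481 → turn -1·90°
n=4: pose=(0,-8,S); sL=50/17, sR=25/8; mL=50/17, mR=-25/16; mL+mR=375/272 → advance +1; mR−mL=-1225/272 → turn -1·90°
n=5: pose=(0,-9,W); sL=200/81, sR=200/49; mL=200/81, mR=-100/49; mL+mR=1700/3969 → advance +1; mR−mL=-17900/3969 → turn -1·90°
n=6: pose=(-1,-9,N); sL=4, sR=4; mL=4, mR=-2; mL+mR=2 → advance +1; mR−mL=-6 → turn -1·90°
n=7: pose=(-1,-8,E); sL=200/37, sR=40/13; mL=200/37, mR=-20/13; mL+mR=1860/481 → advance +1; mR−mL=-3340/481 → turn -1·90°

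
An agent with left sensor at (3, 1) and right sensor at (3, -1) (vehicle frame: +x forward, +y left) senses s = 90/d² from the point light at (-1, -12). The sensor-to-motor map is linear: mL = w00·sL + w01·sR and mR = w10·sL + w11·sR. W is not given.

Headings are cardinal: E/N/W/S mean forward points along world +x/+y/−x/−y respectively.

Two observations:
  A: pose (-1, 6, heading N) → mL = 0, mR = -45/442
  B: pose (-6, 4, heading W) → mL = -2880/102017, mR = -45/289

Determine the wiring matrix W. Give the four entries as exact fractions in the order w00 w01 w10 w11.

obs A: pose=(-1,6,N) → sL=45/221, sR=45/221, mL=0, mR=-45/442
obs B: pose=(-6,4,W) → sL=90/289, sR=90/353, mL=-2880/102017, mR=-45/289
sensor matrix S = [[45/221, 45/221], [90/289, 90/353]]; det S = -259200/22545757
solve [mL_A; mL_B] = S·[w00; w01] and [mR_A; mR_B] = S·[w10; w11]:
  w00 = -1/2, w01 = 1/2, w10 = -1/2, w11 = 0

-1/2 1/2 -1/2 0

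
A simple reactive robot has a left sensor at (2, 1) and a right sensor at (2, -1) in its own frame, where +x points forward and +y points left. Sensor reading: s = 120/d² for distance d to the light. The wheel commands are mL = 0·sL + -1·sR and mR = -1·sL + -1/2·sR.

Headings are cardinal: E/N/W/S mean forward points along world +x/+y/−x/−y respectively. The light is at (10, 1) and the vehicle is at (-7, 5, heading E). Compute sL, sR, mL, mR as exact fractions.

left sensor world pos  = (-5, 6); dL² = 250
right sensor world pos = (-5, 4); dR² = 234
sL = 120/250 = 12/25
sR = 120/234 = 20/39
mL = 0·sL + -1·sR = -20/39
mR = -1·sL + -1/2·sR = -718/975

12/25 20/39 -20/39 -718/975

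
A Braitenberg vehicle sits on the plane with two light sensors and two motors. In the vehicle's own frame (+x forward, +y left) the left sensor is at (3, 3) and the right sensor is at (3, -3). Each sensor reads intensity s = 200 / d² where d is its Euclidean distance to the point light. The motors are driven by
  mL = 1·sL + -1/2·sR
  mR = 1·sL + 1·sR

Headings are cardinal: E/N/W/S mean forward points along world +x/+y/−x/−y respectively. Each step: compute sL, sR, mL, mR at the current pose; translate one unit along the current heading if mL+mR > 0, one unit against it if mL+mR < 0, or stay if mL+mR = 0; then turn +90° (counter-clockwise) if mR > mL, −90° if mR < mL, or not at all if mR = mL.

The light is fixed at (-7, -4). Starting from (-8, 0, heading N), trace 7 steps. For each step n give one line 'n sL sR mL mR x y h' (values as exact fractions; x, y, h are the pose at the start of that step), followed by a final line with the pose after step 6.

n=0: pose=(-8,0,N); sL=40/13, sR=200/53; mL=820/689, mR=4720/689; mL+mR=5540/689 → advance +1; mR−mL=300/53 → turn +1·90°
n=1: pose=(-8,1,W); sL=10, sR=5/2; mL=35/4, mR=25/2; mL+mR=85/4 → advance +1; mR−mL=15/4 → turn +1·90°
n=2: pose=(-9,1,S); sL=40, sR=200/29; mL=1060/29, mR=1360/29; mL+mR=2420/29 → advance +1; mR−mL=300/29 → turn +1·90°
n=3: pose=(-9,0,E); sL=4, sR=100; mL=-46, mR=104; mL+mR=58 → advance +1; mR−mL=150 → turn +1·90°
n=4: pose=(-8,0,N); sL=40/13, sR=200/53; mL=820/689, mR=4720/689; mL+mR=5540/689 → advance +1; mR−mL=300/53 → turn +1·90°
n=5: pose=(-8,1,W); sL=10, sR=5/2; mL=35/4, mR=25/2; mL+mR=85/4 → advance +1; mR−mL=15/4 → turn +1·90°
n=6: pose=(-9,1,S); sL=40, sR=200/29; mL=1060/29, mR=1360/29; mL+mR=2420/29 → advance +1; mR−mL=300/29 → turn +1·90°

0 40/13 200/53 820/689 4720/689 -8 0 N
1 10 5/2 35/4 25/2 -8 1 W
2 40 200/29 1060/29 1360/29 -9 1 S
3 4 100 -46 104 -9 0 E
4 40/13 200/53 820/689 4720/689 -8 0 N
5 10 5/2 35/4 25/2 -8 1 W
6 40 200/29 1060/29 1360/29 -9 1 S
final -9 0 E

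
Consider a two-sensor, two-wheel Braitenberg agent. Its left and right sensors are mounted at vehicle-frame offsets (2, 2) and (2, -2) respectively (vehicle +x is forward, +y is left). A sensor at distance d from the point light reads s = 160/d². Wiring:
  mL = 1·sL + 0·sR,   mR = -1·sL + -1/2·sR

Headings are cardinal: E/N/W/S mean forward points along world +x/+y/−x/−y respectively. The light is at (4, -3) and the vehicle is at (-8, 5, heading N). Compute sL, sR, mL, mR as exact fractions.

20/37 4/5 20/37 -174/185

left sensor world pos  = (-10, 7); dL² = 296
right sensor world pos = (-6, 7); dR² = 200
sL = 160/296 = 20/37
sR = 160/200 = 4/5
mL = 1·sL + 0·sR = 20/37
mR = -1·sL + -1/2·sR = -174/185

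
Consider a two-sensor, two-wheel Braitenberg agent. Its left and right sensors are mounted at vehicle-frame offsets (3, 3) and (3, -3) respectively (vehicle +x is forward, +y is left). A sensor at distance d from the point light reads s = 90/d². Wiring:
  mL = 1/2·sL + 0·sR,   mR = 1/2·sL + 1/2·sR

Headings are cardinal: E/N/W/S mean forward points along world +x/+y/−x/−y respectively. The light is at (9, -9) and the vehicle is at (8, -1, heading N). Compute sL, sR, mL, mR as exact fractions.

left sensor world pos  = (5, 2); dL² = 137
right sensor world pos = (11, 2); dR² = 125
sL = 90/137 = 90/137
sR = 90/125 = 18/25
mL = 1/2·sL + 0·sR = 45/137
mR = 1/2·sL + 1/2·sR = 2358/3425

90/137 18/25 45/137 2358/3425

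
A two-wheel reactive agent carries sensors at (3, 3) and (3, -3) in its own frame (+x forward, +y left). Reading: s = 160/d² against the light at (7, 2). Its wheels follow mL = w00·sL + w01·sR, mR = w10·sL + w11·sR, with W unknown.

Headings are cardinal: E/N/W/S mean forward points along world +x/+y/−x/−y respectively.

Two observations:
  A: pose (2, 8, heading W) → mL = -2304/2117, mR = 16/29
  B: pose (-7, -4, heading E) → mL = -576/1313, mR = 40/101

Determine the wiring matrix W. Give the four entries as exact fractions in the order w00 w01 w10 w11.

obs A: pose=(2,8,W) → sL=160/73, sR=32/29, mL=-2304/2117, mR=16/29
obs B: pose=(-7,-4,E) → sL=16/13, sR=80/101, mL=-576/1313, mR=40/101
sensor matrix S = [[160/73, 32/29], [16/13, 80/101]]; det S = 1050624/2779621
solve [mL_A; mL_B] = S·[w00; w01] and [mR_A; mR_B] = S·[w10; w11]:
  w00 = -1, w01 = 1, w10 = 0, w11 = 1/2

-1 1 0 1/2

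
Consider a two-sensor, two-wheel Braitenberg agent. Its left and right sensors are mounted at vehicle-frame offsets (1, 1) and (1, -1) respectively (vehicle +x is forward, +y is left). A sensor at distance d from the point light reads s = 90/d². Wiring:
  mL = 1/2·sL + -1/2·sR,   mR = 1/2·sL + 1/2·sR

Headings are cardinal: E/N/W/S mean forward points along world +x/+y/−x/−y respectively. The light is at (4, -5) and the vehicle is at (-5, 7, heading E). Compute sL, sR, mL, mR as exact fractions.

90/233 18/37 -432/8621 3762/8621

left sensor world pos  = (-4, 8); dL² = 233
right sensor world pos = (-4, 6); dR² = 185
sL = 90/233 = 90/233
sR = 90/185 = 18/37
mL = 1/2·sL + -1/2·sR = -432/8621
mR = 1/2·sL + 1/2·sR = 3762/8621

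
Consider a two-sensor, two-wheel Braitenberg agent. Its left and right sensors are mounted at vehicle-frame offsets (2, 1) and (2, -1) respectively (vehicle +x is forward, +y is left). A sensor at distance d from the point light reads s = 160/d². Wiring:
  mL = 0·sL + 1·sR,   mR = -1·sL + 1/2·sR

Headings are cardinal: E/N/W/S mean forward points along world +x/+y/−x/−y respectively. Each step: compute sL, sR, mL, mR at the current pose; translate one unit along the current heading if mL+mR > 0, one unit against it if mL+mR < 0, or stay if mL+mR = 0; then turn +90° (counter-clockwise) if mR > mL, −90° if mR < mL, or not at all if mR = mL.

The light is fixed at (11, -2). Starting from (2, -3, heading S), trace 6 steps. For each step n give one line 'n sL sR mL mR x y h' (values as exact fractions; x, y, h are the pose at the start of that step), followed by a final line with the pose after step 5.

0 160/73 160/109 160/109 -11600/7957 2 -3 S
1 16/13 80/61 80/61 -456/793 2 -4 W
2 160/121 160/81 160/81 -3280/9801 1 -4 N
3 5/2 40/17 40/17 -45/34 1 -3 E
4 160/73 160/109 160/109 -11600/7957 2 -3 S
5 16/13 80/61 80/61 -456/793 2 -4 W
final 1 -4 N

n=0: pose=(2,-3,S); sL=160/73, sR=160/109; mL=160/109, mR=-11600/7957; mL+mR=80/7957 → advance +1; mR−mL=-23280/7957 → turn -1·90°
n=1: pose=(2,-4,W); sL=16/13, sR=80/61; mL=80/61, mR=-456/793; mL+mR=584/793 → advance +1; mR−mL=-1496/793 → turn -1·90°
n=2: pose=(1,-4,N); sL=160/121, sR=160/81; mL=160/81, mR=-3280/9801; mL+mR=5360/3267 → advance +1; mR−mL=-22640/9801 → turn -1·90°
n=3: pose=(1,-3,E); sL=5/2, sR=40/17; mL=40/17, mR=-45/34; mL+mR=35/34 → advance +1; mR−mL=-125/34 → turn -1·90°
n=4: pose=(2,-3,S); sL=160/73, sR=160/109; mL=160/109, mR=-11600/7957; mL+mR=80/7957 → advance +1; mR−mL=-23280/7957 → turn -1·90°
n=5: pose=(2,-4,W); sL=16/13, sR=80/61; mL=80/61, mR=-456/793; mL+mR=584/793 → advance +1; mR−mL=-1496/793 → turn -1·90°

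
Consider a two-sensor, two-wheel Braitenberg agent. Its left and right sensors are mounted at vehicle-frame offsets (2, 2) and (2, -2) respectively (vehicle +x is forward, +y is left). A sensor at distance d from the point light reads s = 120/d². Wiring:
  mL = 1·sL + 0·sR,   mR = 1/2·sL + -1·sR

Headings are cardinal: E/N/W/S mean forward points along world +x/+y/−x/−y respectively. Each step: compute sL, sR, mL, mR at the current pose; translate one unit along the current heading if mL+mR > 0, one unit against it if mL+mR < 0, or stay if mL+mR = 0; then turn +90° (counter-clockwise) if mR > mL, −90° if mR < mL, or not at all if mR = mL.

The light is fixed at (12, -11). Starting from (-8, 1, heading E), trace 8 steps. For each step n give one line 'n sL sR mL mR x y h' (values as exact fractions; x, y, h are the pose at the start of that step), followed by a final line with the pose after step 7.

n=0: pose=(-8,1,E); sL=3/13, sR=15/53; mL=3/13, mR=-231/1378; mL+mR=87/1378 → advance +1; mR−mL=-549/1378 → turn -1·90°
n=1: pose=(-7,1,S); sL=120/389, sR=120/541; mL=120/389, mR=-14220/210449; mL+mR=50700/210449 → advance +1; mR−mL=-79140/210449 → turn -1·90°
n=2: pose=(-7,0,W); sL=20/87, sR=12/61; mL=20/87, mR=-434/5307; mL+mR=262/1769 → advance +1; mR−mL=-1654/5307 → turn -1·90°
n=3: pose=(-8,0,N); sL=120/653, sR=120/493; mL=120/653, mR=-48780/321929; mL+mR=10380/321929 → advance +1; mR−mL=-107940/321929 → turn -1·90°
n=4: pose=(-8,1,E); sL=3/13, sR=15/53; mL=3/13, mR=-231/1378; mL+mR=87/1378 → advance +1; mR−mL=-549/1378 → turn -1·90°
n=5: pose=(-7,1,S); sL=120/389, sR=120/541; mL=120/389, mR=-14220/210449; mL+mR=50700/210449 → advance +1; mR−mL=-79140/210449 → turn -1·90°
n=6: pose=(-7,0,W); sL=20/87, sR=12/61; mL=20/87, mR=-434/5307; mL+mR=262/1769 → advance +1; mR−mL=-1654/5307 → turn -1·90°
n=7: pose=(-8,0,N); sL=120/653, sR=120/493; mL=120/653, mR=-48780/321929; mL+mR=10380/321929 → advance +1; mR−mL=-107940/321929 → turn -1·90°

0 3/13 15/53 3/13 -231/1378 -8 1 E
1 120/389 120/541 120/389 -14220/210449 -7 1 S
2 20/87 12/61 20/87 -434/5307 -7 0 W
3 120/653 120/493 120/653 -48780/321929 -8 0 N
4 3/13 15/53 3/13 -231/1378 -8 1 E
5 120/389 120/541 120/389 -14220/210449 -7 1 S
6 20/87 12/61 20/87 -434/5307 -7 0 W
7 120/653 120/493 120/653 -48780/321929 -8 0 N
final -8 1 E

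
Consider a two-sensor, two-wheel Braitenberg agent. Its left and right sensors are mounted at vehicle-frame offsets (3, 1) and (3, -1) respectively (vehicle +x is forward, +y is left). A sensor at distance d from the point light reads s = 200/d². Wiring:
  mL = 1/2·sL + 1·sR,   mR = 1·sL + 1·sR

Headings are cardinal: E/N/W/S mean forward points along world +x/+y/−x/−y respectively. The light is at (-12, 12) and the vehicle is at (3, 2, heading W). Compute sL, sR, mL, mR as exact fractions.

left sensor world pos  = (0, 1); dL² = 265
right sensor world pos = (0, 3); dR² = 225
sL = 200/265 = 40/53
sR = 200/225 = 8/9
mL = 1/2·sL + 1·sR = 604/477
mR = 1·sL + 1·sR = 784/477

40/53 8/9 604/477 784/477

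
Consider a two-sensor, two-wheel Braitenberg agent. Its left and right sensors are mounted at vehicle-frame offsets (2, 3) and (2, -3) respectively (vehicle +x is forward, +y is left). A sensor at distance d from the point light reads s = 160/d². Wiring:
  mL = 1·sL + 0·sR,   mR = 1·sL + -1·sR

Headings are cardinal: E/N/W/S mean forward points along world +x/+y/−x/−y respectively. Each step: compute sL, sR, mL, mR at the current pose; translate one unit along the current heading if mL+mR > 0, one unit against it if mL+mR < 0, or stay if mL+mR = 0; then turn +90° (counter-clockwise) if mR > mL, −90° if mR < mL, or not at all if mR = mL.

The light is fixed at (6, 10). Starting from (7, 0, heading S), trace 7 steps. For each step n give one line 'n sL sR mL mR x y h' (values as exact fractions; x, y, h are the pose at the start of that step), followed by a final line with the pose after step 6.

0 1 40/37 1 -3/37 7 0 S
1 160/197 32/13 160/197 -4224/2561 7 -1 W
2 80/41 80/53 80/41 960/2173 8 -1 N
3 32/13 32/37 32/13 768/481 8 0 E
4 8/9 10/9 8/9 -2/9 9 0 S
5 160/197 32/13 160/197 -4224/2561 9 -1 W
6 80/41 16/13 80/41 384/533 10 -1 N
final 10 0 E

n=0: pose=(7,0,S); sL=1, sR=40/37; mL=1, mR=-3/37; mL+mR=34/37 → advance +1; mR−mL=-40/37 → turn -1·90°
n=1: pose=(7,-1,W); sL=160/197, sR=32/13; mL=160/197, mR=-4224/2561; mL+mR=-2144/2561 → advance -1; mR−mL=-32/13 → turn -1·90°
n=2: pose=(8,-1,N); sL=80/41, sR=80/53; mL=80/41, mR=960/2173; mL+mR=5200/2173 → advance +1; mR−mL=-80/53 → turn -1·90°
n=3: pose=(8,0,E); sL=32/13, sR=32/37; mL=32/13, mR=768/481; mL+mR=1952/481 → advance +1; mR−mL=-32/37 → turn -1·90°
n=4: pose=(9,0,S); sL=8/9, sR=10/9; mL=8/9, mR=-2/9; mL+mR=2/3 → advance +1; mR−mL=-10/9 → turn -1·90°
n=5: pose=(9,-1,W); sL=160/197, sR=32/13; mL=160/197, mR=-4224/2561; mL+mR=-2144/2561 → advance -1; mR−mL=-32/13 → turn -1·90°
n=6: pose=(10,-1,N); sL=80/41, sR=16/13; mL=80/41, mR=384/533; mL+mR=1424/533 → advance +1; mR−mL=-16/13 → turn -1·90°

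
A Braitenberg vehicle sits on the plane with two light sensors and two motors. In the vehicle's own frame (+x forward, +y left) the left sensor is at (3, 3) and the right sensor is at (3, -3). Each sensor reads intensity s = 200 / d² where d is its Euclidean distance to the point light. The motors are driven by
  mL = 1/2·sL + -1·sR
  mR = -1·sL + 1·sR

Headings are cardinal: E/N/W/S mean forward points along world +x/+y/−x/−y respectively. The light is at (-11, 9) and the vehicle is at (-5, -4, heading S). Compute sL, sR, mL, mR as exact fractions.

200/337 40/53 -8180/17861 2880/17861

left sensor world pos  = (-2, -7); dL² = 337
right sensor world pos = (-8, -7); dR² = 265
sL = 200/337 = 200/337
sR = 200/265 = 40/53
mL = 1/2·sL + -1·sR = -8180/17861
mR = -1·sL + 1·sR = 2880/17861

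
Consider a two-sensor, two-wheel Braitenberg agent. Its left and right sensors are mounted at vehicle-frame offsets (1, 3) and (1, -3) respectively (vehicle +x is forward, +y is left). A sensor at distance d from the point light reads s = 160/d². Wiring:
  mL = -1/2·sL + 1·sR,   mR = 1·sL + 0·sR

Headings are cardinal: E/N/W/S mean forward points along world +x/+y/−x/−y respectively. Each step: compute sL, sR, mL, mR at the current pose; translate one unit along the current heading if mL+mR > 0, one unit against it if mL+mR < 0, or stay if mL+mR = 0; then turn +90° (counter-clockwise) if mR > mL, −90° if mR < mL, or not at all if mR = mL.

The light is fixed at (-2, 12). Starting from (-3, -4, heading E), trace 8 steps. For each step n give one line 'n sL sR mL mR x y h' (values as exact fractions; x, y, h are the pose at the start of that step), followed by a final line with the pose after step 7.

n=0: pose=(-3,-4,E); sL=160/169, sR=160/361; mL=-1840/61009, mR=160/169; mL+mR=55920/61009 → advance +1; mR−mL=59600/61009 → turn +1·90°
n=1: pose=(-2,-4,N); sL=80/117, sR=80/117; mL=40/117, mR=80/117; mL+mR=40/39 → advance +1; mR−mL=40/117 → turn +1·90°
n=2: pose=(-2,-3,W); sL=32/65, sR=32/29; mL=1616/1885, mR=32/65; mL+mR=2544/1885 → advance +1; mR−mL=-688/1885 → turn -1·90°
n=3: pose=(-3,-3,N); sL=40/53, sR=4/5; mL=112/265, mR=40/53; mL+mR=312/265 → advance +1; mR−mL=88/265 → turn +1·90°
n=4: pose=(-3,-2,W); sL=160/293, sR=32/25; mL=7376/7325, mR=160/293; mL+mR=11376/7325 → advance +1; mR−mL=-3376/7325 → turn -1·90°
n=5: pose=(-4,-2,N); sL=80/97, sR=16/17; mL=872/1649, mR=80/97; mL+mR=2232/1649 → advance +1; mR−mL=488/1649 → turn +1·90°
n=6: pose=(-4,-1,W); sL=32/53, sR=160/109; mL=6736/5777, mR=32/53; mL+mR=10224/5777 → advance +1; mR−mL=-3248/5777 → turn -1·90°
n=7: pose=(-5,-1,N); sL=8/9, sR=10/9; mL=2/3, mR=8/9; mL+mR=14/9 → advance +1; mR−mL=2/9 → turn +1·90°

0 160/169 160/361 -1840/61009 160/169 -3 -4 E
1 80/117 80/117 40/117 80/117 -2 -4 N
2 32/65 32/29 1616/1885 32/65 -2 -3 W
3 40/53 4/5 112/265 40/53 -3 -3 N
4 160/293 32/25 7376/7325 160/293 -3 -2 W
5 80/97 16/17 872/1649 80/97 -4 -2 N
6 32/53 160/109 6736/5777 32/53 -4 -1 W
7 8/9 10/9 2/3 8/9 -5 -1 N
final -5 0 W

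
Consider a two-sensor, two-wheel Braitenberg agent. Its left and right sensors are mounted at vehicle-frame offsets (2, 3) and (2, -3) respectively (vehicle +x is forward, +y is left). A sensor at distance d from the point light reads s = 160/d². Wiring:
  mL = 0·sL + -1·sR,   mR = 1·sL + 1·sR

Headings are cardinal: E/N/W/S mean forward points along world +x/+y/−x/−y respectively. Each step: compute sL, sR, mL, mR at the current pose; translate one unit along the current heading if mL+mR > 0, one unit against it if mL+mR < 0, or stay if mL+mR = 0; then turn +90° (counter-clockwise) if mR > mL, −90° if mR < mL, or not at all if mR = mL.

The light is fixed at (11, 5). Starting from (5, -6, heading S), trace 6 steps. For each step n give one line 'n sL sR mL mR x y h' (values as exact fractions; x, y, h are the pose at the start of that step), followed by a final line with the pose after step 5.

0 80/89 16/25 -16/25 3424/2225 5 -6 S
1 160/97 160/241 -160/241 54080/23377 5 -7 E
2 40/41 20/13 -20/13 1340/533 6 -7 N
3 32/49 160/113 -160/113 11456/5537 6 -6 W
4 80/89 16/25 -16/25 3424/2225 5 -6 S
5 160/97 160/241 -160/241 54080/23377 5 -7 E
final 6 -7 N

n=0: pose=(5,-6,S); sL=80/89, sR=16/25; mL=-16/25, mR=3424/2225; mL+mR=80/89 → advance +1; mR−mL=4848/2225 → turn +1·90°
n=1: pose=(5,-7,E); sL=160/97, sR=160/241; mL=-160/241, mR=54080/23377; mL+mR=160/97 → advance +1; mR−mL=69600/23377 → turn +1·90°
n=2: pose=(6,-7,N); sL=40/41, sR=20/13; mL=-20/13, mR=1340/533; mL+mR=40/41 → advance +1; mR−mL=2160/533 → turn +1·90°
n=3: pose=(6,-6,W); sL=32/49, sR=160/113; mL=-160/113, mR=11456/5537; mL+mR=32/49 → advance +1; mR−mL=19296/5537 → turn +1·90°
n=4: pose=(5,-6,S); sL=80/89, sR=16/25; mL=-16/25, mR=3424/2225; mL+mR=80/89 → advance +1; mR−mL=4848/2225 → turn +1·90°
n=5: pose=(5,-7,E); sL=160/97, sR=160/241; mL=-160/241, mR=54080/23377; mL+mR=160/97 → advance +1; mR−mL=69600/23377 → turn +1·90°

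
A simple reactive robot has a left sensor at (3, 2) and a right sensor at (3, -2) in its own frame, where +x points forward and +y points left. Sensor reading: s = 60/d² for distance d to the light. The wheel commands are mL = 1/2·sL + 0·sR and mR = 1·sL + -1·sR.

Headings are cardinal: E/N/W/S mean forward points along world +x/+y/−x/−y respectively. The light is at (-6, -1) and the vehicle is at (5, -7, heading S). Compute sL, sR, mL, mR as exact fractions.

6/25 10/27 3/25 -88/675

left sensor world pos  = (7, -10); dL² = 250
right sensor world pos = (3, -10); dR² = 162
sL = 60/250 = 6/25
sR = 60/162 = 10/27
mL = 1/2·sL + 0·sR = 3/25
mR = 1·sL + -1·sR = -88/675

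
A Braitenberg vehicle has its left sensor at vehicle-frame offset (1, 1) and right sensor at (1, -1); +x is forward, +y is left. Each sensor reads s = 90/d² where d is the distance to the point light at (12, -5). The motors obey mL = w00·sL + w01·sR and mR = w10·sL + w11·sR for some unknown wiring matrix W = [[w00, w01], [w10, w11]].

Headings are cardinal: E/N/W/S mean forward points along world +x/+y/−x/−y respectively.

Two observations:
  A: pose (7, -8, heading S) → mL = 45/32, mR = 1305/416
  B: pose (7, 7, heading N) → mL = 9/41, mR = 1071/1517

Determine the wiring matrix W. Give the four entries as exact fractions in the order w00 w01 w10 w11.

obs A: pose=(7,-8,S) → sL=45/16, sR=45/26, mL=45/32, mR=1305/416
obs B: pose=(7,7,N) → sL=18/41, sR=18/37, mL=9/41, mR=1071/1517
sensor matrix S = [[45/16, 45/26], [18/41, 18/37]]; det S = 95985/157768
solve [mL_A; mL_B] = S·[w00; w01] and [mR_A; mR_B] = S·[w10; w11]:
  w00 = 1/2, w01 = 0, w10 = 1/2, w11 = 1

1/2 0 1/2 1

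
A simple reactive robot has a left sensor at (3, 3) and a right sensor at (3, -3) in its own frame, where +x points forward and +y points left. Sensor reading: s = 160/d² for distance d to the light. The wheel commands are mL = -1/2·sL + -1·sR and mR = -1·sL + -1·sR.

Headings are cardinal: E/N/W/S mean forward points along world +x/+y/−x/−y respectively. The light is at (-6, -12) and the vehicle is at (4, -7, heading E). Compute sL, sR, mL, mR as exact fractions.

left sensor world pos  = (7, -4); dL² = 233
right sensor world pos = (7, -10); dR² = 173
sL = 160/233 = 160/233
sR = 160/173 = 160/173
mL = -1/2·sL + -1·sR = -51120/40309
mR = -1·sL + -1·sR = -64960/40309

160/233 160/173 -51120/40309 -64960/40309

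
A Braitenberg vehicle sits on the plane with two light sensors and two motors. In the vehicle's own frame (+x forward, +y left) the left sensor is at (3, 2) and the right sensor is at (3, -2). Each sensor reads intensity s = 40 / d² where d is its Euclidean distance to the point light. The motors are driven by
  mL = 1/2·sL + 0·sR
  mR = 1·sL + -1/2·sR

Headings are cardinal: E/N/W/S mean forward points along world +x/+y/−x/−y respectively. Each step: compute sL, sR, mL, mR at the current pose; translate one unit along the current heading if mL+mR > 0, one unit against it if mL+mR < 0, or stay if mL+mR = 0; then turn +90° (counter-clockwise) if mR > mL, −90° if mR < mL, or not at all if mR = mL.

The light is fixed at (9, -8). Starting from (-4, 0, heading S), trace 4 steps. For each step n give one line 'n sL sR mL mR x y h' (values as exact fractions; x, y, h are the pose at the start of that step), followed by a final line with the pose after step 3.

0 20/73 4/25 10/73 354/1825 -4 0 S
1 40/181 8/25 20/181 276/4525 -4 -1 E
2 10/29 10/53 5/29 385/1537 -3 -1 S
3 8/29 40/97 4/29 196/2813 -3 -2 E
final -2 -2 S

n=0: pose=(-4,0,S); sL=20/73, sR=4/25; mL=10/73, mR=354/1825; mL+mR=604/1825 → advance +1; mR−mL=104/1825 → turn +1·90°
n=1: pose=(-4,-1,E); sL=40/181, sR=8/25; mL=20/181, mR=276/4525; mL+mR=776/4525 → advance +1; mR−mL=-224/4525 → turn -1·90°
n=2: pose=(-3,-1,S); sL=10/29, sR=10/53; mL=5/29, mR=385/1537; mL+mR=650/1537 → advance +1; mR−mL=120/1537 → turn +1·90°
n=3: pose=(-3,-2,E); sL=8/29, sR=40/97; mL=4/29, mR=196/2813; mL+mR=584/2813 → advance +1; mR−mL=-192/2813 → turn -1·90°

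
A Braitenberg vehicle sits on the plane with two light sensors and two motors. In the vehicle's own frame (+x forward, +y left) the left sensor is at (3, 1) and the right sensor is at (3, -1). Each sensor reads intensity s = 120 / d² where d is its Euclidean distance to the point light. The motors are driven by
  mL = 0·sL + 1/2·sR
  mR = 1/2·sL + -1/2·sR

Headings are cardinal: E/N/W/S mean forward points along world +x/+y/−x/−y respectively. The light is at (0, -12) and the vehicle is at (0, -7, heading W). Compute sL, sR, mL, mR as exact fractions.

24/5 8/3 4/3 16/15

left sensor world pos  = (-3, -8); dL² = 25
right sensor world pos = (-3, -6); dR² = 45
sL = 120/25 = 24/5
sR = 120/45 = 8/3
mL = 0·sL + 1/2·sR = 4/3
mR = 1/2·sL + -1/2·sR = 16/15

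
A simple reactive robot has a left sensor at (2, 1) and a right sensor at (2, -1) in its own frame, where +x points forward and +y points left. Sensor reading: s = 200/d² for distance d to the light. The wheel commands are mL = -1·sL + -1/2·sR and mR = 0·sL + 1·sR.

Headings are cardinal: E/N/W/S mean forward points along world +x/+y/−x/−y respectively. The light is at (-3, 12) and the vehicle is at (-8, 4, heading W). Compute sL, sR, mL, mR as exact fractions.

left sensor world pos  = (-10, 3); dL² = 130
right sensor world pos = (-10, 5); dR² = 98
sL = 200/130 = 20/13
sR = 200/98 = 100/49
mL = -1·sL + -1/2·sR = -1630/637
mR = 0·sL + 1·sR = 100/49

20/13 100/49 -1630/637 100/49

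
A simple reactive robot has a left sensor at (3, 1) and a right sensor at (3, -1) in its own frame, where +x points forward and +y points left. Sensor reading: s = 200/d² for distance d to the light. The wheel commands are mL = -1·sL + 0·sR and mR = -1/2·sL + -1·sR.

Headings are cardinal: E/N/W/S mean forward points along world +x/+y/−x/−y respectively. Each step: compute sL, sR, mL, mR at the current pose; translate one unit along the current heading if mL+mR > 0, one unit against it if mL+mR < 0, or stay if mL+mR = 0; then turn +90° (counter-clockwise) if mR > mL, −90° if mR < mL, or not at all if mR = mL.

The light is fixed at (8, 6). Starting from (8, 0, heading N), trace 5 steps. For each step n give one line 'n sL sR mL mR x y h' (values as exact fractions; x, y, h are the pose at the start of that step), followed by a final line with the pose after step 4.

0 20 20 -20 -30 8 0 N
1 40/9 200/73 -40/9 -3260/657 8 -1 E
2 2 25/13 -2 -38/13 7 -1 S
3 40/13 200/41 -40/13 -3420/533 7 0 W
4 20 20 -20 -30 8 0 N
final 8 -1 E

n=0: pose=(8,0,N); sL=20, sR=20; mL=-20, mR=-30; mL+mR=-50 → advance -1; mR−mL=-10 → turn -1·90°
n=1: pose=(8,-1,E); sL=40/9, sR=200/73; mL=-40/9, mR=-3260/657; mL+mR=-2060/219 → advance -1; mR−mL=-340/657 → turn -1·90°
n=2: pose=(7,-1,S); sL=2, sR=25/13; mL=-2, mR=-38/13; mL+mR=-64/13 → advance -1; mR−mL=-12/13 → turn -1·90°
n=3: pose=(7,0,W); sL=40/13, sR=200/41; mL=-40/13, mR=-3420/533; mL+mR=-5060/533 → advance -1; mR−mL=-1780/533 → turn -1·90°
n=4: pose=(8,0,N); sL=20, sR=20; mL=-20, mR=-30; mL+mR=-50 → advance -1; mR−mL=-10 → turn -1·90°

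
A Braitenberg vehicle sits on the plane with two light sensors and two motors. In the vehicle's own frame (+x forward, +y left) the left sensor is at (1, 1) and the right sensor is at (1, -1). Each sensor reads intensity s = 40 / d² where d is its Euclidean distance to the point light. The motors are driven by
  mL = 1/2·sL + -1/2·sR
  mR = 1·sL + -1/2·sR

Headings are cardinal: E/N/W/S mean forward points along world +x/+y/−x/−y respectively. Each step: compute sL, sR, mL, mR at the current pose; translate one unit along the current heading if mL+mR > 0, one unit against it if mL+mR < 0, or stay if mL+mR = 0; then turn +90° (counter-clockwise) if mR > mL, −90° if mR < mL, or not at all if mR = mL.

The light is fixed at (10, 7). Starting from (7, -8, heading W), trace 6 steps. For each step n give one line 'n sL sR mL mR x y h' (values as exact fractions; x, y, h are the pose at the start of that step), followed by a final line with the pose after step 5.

0 5/34 10/53 -75/3604 95/1802 7 -8 W
1 8/53 40/281 64/14893 1188/14893 6 -8 S
2 20/117 20/149 320/17433 1810/17433 6 -9 E
3 40/241 40/229 -240/55189 4340/55189 7 -9 N
4 5/34 10/53 -75/3604 95/1802 7 -8 W
5 8/53 40/281 64/14893 1188/14893 6 -8 S
final 6 -9 E

n=0: pose=(7,-8,W); sL=5/34, sR=10/53; mL=-75/3604, mR=95/1802; mL+mR=115/3604 → advance +1; mR−mL=5/68 → turn +1·90°
n=1: pose=(6,-8,S); sL=8/53, sR=40/281; mL=64/14893, mR=1188/14893; mL+mR=1252/14893 → advance +1; mR−mL=4/53 → turn +1·90°
n=2: pose=(6,-9,E); sL=20/117, sR=20/149; mL=320/17433, mR=1810/17433; mL+mR=710/5811 → advance +1; mR−mL=10/117 → turn +1·90°
n=3: pose=(7,-9,N); sL=40/241, sR=40/229; mL=-240/55189, mR=4340/55189; mL+mR=4100/55189 → advance +1; mR−mL=20/241 → turn +1·90°
n=4: pose=(7,-8,W); sL=5/34, sR=10/53; mL=-75/3604, mR=95/1802; mL+mR=115/3604 → advance +1; mR−mL=5/68 → turn +1·90°
n=5: pose=(6,-8,S); sL=8/53, sR=40/281; mL=64/14893, mR=1188/14893; mL+mR=1252/14893 → advance +1; mR−mL=4/53 → turn +1·90°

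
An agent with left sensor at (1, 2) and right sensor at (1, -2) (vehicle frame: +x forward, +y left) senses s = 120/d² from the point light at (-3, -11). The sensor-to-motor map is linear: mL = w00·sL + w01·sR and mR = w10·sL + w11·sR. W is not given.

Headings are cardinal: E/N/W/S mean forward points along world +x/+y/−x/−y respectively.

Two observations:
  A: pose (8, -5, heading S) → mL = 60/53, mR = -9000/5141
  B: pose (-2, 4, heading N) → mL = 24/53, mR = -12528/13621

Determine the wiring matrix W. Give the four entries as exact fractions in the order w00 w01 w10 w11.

obs A: pose=(8,-5,S) → sL=60/97, sR=60/53, mL=60/53, mR=-9000/5141
obs B: pose=(-2,4,N) → sL=120/257, sR=24/53, mL=24/53, mR=-12528/13621
sensor matrix S = [[60/97, 60/53], [120/257, 24/53]]; det S = -328320/1321237
solve [mL_A; mL_B] = S·[w00; w01] and [mR_A; mR_B] = S·[w10; w11]:
  w00 = 0, w01 = 1, w10 = -1, w11 = -1

0 1 -1 -1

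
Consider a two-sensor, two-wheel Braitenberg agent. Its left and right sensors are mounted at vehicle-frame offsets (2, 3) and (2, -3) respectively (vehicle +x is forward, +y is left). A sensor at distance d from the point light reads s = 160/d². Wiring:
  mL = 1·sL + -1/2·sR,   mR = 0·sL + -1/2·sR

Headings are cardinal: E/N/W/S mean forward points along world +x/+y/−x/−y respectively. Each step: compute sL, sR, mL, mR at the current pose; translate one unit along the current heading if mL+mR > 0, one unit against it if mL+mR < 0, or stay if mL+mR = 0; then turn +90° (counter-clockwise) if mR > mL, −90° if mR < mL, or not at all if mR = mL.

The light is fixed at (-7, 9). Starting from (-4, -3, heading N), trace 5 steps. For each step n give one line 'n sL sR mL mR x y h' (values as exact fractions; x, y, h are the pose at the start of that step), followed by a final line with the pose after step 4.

n=0: pose=(-4,-3,N); sL=8/5, sR=20/17; mL=86/85, mR=-10/17; mL+mR=36/85 → advance +1; mR−mL=-8/5 → turn -1·90°
n=1: pose=(-4,-2,E); sL=160/89, sR=160/221; mL=28240/19669, mR=-80/221; mL+mR=21120/19669 → advance +1; mR−mL=-160/89 → turn -1·90°
n=2: pose=(-3,-2,S); sL=80/109, sR=16/17; mL=488/1853, mR=-8/17; mL+mR=-384/1853 → advance -1; mR−mL=-80/109 → turn -1·90°
n=3: pose=(-3,-1,W); sL=160/173, sR=160/53; mL=-5360/9169, mR=-80/53; mL+mR=-19200/9169 → advance -1; mR−mL=-160/173 → turn -1·90°
n=4: pose=(-2,-1,N); sL=40/17, sR=5/4; mL=235/136, mR=-5/8; mL+mR=75/68 → advance +1; mR−mL=-40/17 → turn -1·90°

0 8/5 20/17 86/85 -10/17 -4 -3 N
1 160/89 160/221 28240/19669 -80/221 -4 -2 E
2 80/109 16/17 488/1853 -8/17 -3 -2 S
3 160/173 160/53 -5360/9169 -80/53 -3 -1 W
4 40/17 5/4 235/136 -5/8 -2 -1 N
final -2 0 E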